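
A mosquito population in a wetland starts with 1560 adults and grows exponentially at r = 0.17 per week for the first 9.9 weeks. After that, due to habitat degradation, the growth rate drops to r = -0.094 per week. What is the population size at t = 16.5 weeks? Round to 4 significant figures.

4514 adults

Phase 1: N(9.9) = 1560·e^(0.17×9.9) = 1560·e^1.683 = 8395.42.
Phase 2 runs for 16.5 − 9.9 = 6.6 weeks at r = -0.094.
N(16.5) = 8395.42·e^(-0.094×6.6) = 8395.42·e^-0.6204 = 4514.46.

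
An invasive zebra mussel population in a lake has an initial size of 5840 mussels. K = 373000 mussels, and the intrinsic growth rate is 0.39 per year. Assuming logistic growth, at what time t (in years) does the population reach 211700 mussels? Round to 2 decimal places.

11.32 years

A = (K − N₀)/N₀ = (373000 − 5840)/5840 = 62.87.
Solve 373000/(1 + 62.87·e^(−0.39t)) = 211700: 1 + 62.87·e^(−0.39t) = 1.7619, so e^(−0.39t) = 0.0121191.
−0.39·t = ln(0.0121191) = -4.413, so t = 4.413/0.39 = 11.315.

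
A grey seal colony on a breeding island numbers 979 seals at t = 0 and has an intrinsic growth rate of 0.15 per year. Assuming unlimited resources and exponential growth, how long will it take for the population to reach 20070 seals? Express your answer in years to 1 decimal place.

20.1 years

Set N₀·e^(rt) = 20070: e^(0.15·t) = 20070/979 = 20.501.
0.15·t = ln(20.501) = 3.0204, so t = 3.0204/0.15 = 20.136.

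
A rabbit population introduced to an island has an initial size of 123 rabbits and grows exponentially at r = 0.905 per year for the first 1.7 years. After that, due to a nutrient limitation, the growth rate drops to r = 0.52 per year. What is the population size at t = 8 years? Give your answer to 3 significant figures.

15200 rabbits

Phase 1: N(1.7) = 123·e^(0.905×1.7) = 123·e^1.538 = 572.885.
Phase 2 runs for 8 − 1.7 = 6.3 years at r = 0.52.
N(8) = 572.885·e^(0.52×6.3) = 572.885·e^3.276 = 15164.1.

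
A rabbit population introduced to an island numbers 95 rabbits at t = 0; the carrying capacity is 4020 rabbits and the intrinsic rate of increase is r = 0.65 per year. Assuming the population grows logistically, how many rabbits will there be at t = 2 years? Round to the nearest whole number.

328 rabbits

A = (K − N₀)/N₀ = (4020 − 95)/95 = 41.316.
N(t) = K/(1 + A·e^(−rt)) = 4020/(1 + 41.316×e^(−0.65×2)).
e^(−1.3) = 0.27253; denominator = 1 + 41.316×0.27253 = 12.26.
N = 4020/12.26 = 327.899.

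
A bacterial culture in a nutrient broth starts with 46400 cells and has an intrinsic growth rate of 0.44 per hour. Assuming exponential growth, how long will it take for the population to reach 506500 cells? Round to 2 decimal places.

Set N₀·e^(rt) = 506500: e^(0.44·t) = 506500/46400 = 10.916.
0.44·t = ln(10.916) = 2.3902, so t = 2.3902/0.44 = 5.4323.

5.43 hours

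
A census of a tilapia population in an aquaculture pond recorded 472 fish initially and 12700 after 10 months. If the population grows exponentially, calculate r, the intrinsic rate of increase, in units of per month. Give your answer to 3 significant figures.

From N(t) = N₀·e^(rt): e^(r·10) = 12700/472 = 26.907.
r·10 = ln(26.907) = 3.2924, so r = 3.2924/10 = 0.32924.

0.329 per month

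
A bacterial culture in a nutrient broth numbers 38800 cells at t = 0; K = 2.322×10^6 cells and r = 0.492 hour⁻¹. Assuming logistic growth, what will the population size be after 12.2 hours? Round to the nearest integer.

2027039 cells

A = (K − N₀)/N₀ = (2.322×10^6 − 38800)/38800 = 58.845.
N(t) = K/(1 + A·e^(−rt)) = 2.322×10^6/(1 + 58.845×e^(−0.492×12.2)).
e^(−6.002) = 0.0024728; denominator = 1 + 58.845×0.0024728 = 1.1455.
N = 2.322×10^6/1.1455 = 2.027039×10^6.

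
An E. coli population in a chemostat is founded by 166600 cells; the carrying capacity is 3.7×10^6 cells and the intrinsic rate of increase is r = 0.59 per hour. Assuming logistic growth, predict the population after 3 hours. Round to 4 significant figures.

802200 cells

A = (K − N₀)/N₀ = (3.7×10^6 − 166600)/166600 = 21.209.
N(t) = K/(1 + A·e^(−rt)) = 3.7×10^6/(1 + 21.209×e^(−0.59×3)).
e^(−1.77) = 0.17033; denominator = 1 + 21.209×0.17033 = 4.6126.
N = 3.7×10^6/4.6126 = 802155.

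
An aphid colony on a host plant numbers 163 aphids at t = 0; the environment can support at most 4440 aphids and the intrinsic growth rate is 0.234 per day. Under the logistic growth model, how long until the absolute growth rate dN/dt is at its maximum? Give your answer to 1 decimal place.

Logistic growth is fastest at N = K/2 = 2220.
A = (K − N₀)/N₀ = 26.239. Set K/(1 + A·e^(−rt)) = K/2 → A·e^(−rt) = 1.
e^(−0.234t) = 1/26.239 = 0.0381108, so t = ln(26.239)/0.234 = 3.2673/0.234 = 13.963.

14.0 days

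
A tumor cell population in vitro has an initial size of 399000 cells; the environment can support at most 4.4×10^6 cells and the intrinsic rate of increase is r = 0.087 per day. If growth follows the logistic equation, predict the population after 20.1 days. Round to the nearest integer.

A = (K − N₀)/N₀ = (4.4×10^6 − 399000)/399000 = 10.028.
N(t) = K/(1 + A·e^(−rt)) = 4.4×10^6/(1 + 10.028×e^(−0.087×20.1)).
e^(−1.749) = 0.174; denominator = 1 + 10.028×0.174 = 2.7448.
N = 4.4×10^6/2.7448 = 1.603033×10^6.

1603033 cells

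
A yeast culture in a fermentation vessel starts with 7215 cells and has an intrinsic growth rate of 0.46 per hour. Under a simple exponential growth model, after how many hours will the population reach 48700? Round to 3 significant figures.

4.15 hours

Set N₀·e^(rt) = 48700: e^(0.46·t) = 48700/7215 = 6.7498.
0.46·t = ln(6.7498) = 1.9095, so t = 1.9095/0.46 = 4.1511.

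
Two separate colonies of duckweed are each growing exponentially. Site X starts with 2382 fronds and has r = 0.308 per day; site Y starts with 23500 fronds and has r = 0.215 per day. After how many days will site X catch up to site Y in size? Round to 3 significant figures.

24.6 days

Set 2382·e^(0.308t) = 23500·e^(0.215t).
e^((0.308 − 0.215)t) = 23500/2382 → e^(0.093·t) = 9.8657.
0.093·t = ln(9.8657) = 2.2891, so t = 2.2891/0.093 = 24.614.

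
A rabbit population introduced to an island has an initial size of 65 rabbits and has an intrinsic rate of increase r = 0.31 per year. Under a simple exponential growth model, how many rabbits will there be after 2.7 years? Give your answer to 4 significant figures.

N(t) = N₀·e^(rt) = 65 × e^(0.31×2.7) = 65 × e^0.837.
e^0.837 ≈ 2.3094, so N ≈ 65 × 2.3094 = 150.113.

150.1 rabbits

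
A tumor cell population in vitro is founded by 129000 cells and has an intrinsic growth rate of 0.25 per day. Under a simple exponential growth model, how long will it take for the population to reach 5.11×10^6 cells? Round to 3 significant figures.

14.7 days

Set N₀·e^(rt) = 5.11×10^6: e^(0.25·t) = 5.11×10^6/129000 = 39.612.
0.25·t = ln(39.612) = 3.6791, so t = 3.6791/0.25 = 14.717.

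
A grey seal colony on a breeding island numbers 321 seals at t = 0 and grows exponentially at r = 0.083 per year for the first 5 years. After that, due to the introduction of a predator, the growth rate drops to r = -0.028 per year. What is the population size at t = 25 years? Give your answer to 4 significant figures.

Phase 1: N(5) = 321·e^(0.083×5) = 321·e^0.415 = 486.113.
Phase 2 runs for 25 − 5 = 20 years at r = -0.028.
N(25) = 486.113·e^(-0.028×20) = 486.113·e^-0.56 = 277.672.

277.7 seals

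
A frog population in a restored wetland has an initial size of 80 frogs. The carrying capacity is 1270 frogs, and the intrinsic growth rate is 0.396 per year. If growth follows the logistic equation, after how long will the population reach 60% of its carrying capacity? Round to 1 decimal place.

7.8 years

A = (K − N₀)/N₀ = (1270 − 80)/80 = 14.875.
Solve 1270/(1 + 14.875·e^(−0.396t)) = 762: 1 + 14.875·e^(−0.396t) = 1.6667, so e^(−0.396t) = 0.0448179.
−0.396·t = ln(0.0448179) = -3.1051, so t = 3.1051/0.396 = 7.8413.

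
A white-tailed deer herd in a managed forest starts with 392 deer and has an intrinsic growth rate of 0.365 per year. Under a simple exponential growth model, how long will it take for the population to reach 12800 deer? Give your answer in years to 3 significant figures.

9.55 years

Set N₀·e^(rt) = 12800: e^(0.365·t) = 12800/392 = 32.653.
0.365·t = ln(32.653) = 3.4859, so t = 3.4859/0.365 = 9.5505.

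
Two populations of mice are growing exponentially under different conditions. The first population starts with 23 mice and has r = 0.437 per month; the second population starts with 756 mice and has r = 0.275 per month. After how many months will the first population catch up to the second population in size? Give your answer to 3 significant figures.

21.6 months

Set 23·e^(0.437t) = 756·e^(0.275t).
e^((0.437 − 0.275)t) = 756/23 → e^(0.162·t) = 32.87.
0.162·t = ln(32.87) = 3.4925, so t = 3.4925/0.162 = 21.559.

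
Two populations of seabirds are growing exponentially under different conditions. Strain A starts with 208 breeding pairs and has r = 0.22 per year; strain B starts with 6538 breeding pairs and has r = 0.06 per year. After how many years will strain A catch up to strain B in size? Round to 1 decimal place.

21.5 years

Set 208·e^(0.22t) = 6538·e^(0.06t).
e^((0.22 − 0.06)t) = 6538/208 → e^(0.16·t) = 31.433.
0.16·t = ln(31.433) = 3.4478, so t = 3.4478/0.16 = 21.549.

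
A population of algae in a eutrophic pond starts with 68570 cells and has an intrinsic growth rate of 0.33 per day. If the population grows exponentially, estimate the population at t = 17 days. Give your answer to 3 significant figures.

18700000 cells

N(t) = N₀·e^(rt) = 68570 × e^(0.33×17) = 68570 × e^5.61.
e^5.61 ≈ 273.14, so N ≈ 68570 × 273.14 = 1.87295×10^7.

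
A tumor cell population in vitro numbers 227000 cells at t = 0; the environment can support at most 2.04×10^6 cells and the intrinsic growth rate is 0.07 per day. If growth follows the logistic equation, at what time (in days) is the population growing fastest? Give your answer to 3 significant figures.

29.7 days

Logistic growth is fastest at N = K/2 = 1.02×10^6.
A = (K − N₀)/N₀ = 7.9868. Set K/(1 + A·e^(−rt)) = K/2 → A·e^(−rt) = 1.
e^(−0.07t) = 1/7.9868 = 0.125207, so t = ln(7.9868)/0.07 = 2.0778/0.07 = 29.683.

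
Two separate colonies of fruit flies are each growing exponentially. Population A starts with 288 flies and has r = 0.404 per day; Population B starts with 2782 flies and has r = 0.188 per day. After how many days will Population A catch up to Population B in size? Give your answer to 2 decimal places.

10.50 days

Set 288·e^(0.404t) = 2782·e^(0.188t).
e^((0.404 − 0.188)t) = 2782/288 → e^(0.216·t) = 9.6597.
0.216·t = ln(9.6597) = 2.268, so t = 2.268/0.216 = 10.5.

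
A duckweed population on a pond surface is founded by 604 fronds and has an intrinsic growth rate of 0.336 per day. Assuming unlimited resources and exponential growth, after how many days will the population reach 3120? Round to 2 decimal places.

4.89 days

Set N₀·e^(rt) = 3120: e^(0.336·t) = 3120/604 = 5.1656.
0.336·t = ln(5.1656) = 1.642, so t = 1.642/0.336 = 4.8869.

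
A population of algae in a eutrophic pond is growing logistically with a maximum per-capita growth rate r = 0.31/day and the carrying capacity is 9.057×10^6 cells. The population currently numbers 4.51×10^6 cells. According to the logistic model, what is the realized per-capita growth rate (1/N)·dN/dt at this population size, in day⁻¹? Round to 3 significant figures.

(1/N)·dN/dt = r(1 − N/K) = 0.31 × (1 − 4.51×10^6/9.057×10^6).
= 0.31 × 0.50204 = 0.15563.

0.156 per day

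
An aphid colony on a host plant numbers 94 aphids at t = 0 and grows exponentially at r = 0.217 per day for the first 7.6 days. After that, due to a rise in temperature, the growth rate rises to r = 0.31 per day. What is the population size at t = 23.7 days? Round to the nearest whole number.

Phase 1: N(7.6) = 94·e^(0.217×7.6) = 94·e^1.649 = 489.065.
Phase 2 runs for 23.7 − 7.6 = 16.1 days at r = 0.31.
N(23.7) = 489.065·e^(0.31×16.1) = 489.065·e^4.991 = 71933.3.

71933 aphids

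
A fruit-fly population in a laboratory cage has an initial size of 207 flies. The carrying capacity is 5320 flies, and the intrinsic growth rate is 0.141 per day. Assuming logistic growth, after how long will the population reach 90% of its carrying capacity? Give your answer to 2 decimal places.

A = (K − N₀)/N₀ = (5320 − 207)/207 = 24.7.
Solve 5320/(1 + 24.7·e^(−0.141t)) = 4788: 1 + 24.7·e^(−0.141t) = 1.1111, so e^(−0.141t) = 0.00449834.
−0.141·t = ln(0.00449834) = -5.404, so t = 5.404/0.141 = 38.327.

38.33 days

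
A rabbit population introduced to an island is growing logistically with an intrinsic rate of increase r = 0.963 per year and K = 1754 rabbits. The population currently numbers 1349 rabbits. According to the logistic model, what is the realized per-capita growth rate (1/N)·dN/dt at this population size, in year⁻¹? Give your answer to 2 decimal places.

0.22 per year

(1/N)·dN/dt = r(1 − N/K) = 0.963 × (1 − 1349/1754).
= 0.963 × 0.2309 = 0.22236.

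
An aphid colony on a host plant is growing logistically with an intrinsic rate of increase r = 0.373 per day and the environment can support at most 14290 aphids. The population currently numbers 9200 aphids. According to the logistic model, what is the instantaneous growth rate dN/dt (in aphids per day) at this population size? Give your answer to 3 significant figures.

1220 aphids per day

dN/dt = rN(1 − N/K) = 0.373 × 9200 × (1 − 9200/14290).
1 − 9200/14290 = 0.35619; dN/dt = 0.373 × 9200 × 0.35619 = 1222.3.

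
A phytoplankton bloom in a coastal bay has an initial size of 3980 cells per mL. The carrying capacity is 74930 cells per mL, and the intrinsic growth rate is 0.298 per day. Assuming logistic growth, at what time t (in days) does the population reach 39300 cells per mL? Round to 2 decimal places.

A = (K − N₀)/N₀ = (74930 − 3980)/3980 = 17.827.
Solve 74930/(1 + 17.827·e^(−0.298t)) = 39300: 1 + 17.827·e^(−0.298t) = 1.9066, so e^(−0.298t) = 0.0508574.
−0.298·t = ln(0.0508574) = -2.9787, so t = 2.9787/0.298 = 9.9957.

10.00 days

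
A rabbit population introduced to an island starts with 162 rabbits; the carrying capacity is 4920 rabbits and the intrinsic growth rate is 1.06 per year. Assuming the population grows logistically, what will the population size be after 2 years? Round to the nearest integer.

1087 rabbits

A = (K − N₀)/N₀ = (4920 − 162)/162 = 29.37.
N(t) = K/(1 + A·e^(−rt)) = 4920/(1 + 29.37×e^(−1.06×2)).
e^(−2.12) = 0.12003; denominator = 1 + 29.37×0.12003 = 4.5254.
N = 4920/4.5254 = 1087.2.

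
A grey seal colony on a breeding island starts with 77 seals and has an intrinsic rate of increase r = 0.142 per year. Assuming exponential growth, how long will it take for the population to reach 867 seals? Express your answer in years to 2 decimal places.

17.05 years

Set N₀·e^(rt) = 867: e^(0.142·t) = 867/77 = 11.26.
0.142·t = ln(11.26) = 2.4212, so t = 2.4212/0.142 = 17.051.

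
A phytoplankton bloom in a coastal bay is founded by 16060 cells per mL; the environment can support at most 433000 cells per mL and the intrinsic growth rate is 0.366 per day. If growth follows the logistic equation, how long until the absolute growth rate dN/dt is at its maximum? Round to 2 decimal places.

8.90 days

Logistic growth is fastest at N = K/2 = 216500.
A = (K − N₀)/N₀ = 25.961. Set K/(1 + A·e^(−rt)) = K/2 → A·e^(−rt) = 1.
e^(−0.366t) = 1/25.961 = 0.0385187, so t = ln(25.961)/0.366 = 3.2566/0.366 = 8.8978.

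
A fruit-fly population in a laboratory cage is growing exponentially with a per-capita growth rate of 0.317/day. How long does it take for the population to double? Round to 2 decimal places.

2.19 days

Doubling time t_d = ln(2)/r = 0.6931/0.317 = 2.1866.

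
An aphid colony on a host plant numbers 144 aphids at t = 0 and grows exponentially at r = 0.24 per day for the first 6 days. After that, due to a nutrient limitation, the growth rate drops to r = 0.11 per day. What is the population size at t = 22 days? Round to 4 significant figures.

3533 aphids

Phase 1: N(6) = 144·e^(0.24×6) = 144·e^1.44 = 607.78.
Phase 2 runs for 22 − 6 = 16 days at r = 0.11.
N(22) = 607.78·e^(0.11×16) = 607.78·e^1.76 = 3532.68.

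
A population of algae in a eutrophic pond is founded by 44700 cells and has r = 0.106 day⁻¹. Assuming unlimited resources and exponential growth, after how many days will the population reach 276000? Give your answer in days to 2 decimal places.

Set N₀·e^(rt) = 276000: e^(0.106·t) = 276000/44700 = 6.1745.
0.106·t = ln(6.1745) = 1.8204, so t = 1.8204/0.106 = 17.174.

17.17 days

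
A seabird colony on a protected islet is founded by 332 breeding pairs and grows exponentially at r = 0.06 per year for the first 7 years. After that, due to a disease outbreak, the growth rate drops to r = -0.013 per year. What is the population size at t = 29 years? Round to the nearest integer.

380 breeding pairs

Phase 1: N(7) = 332·e^(0.06×7) = 332·e^0.42 = 505.291.
Phase 2 runs for 29 − 7 = 22 years at r = -0.013.
N(29) = 505.291·e^(-0.013×22) = 505.291·e^-0.286 = 379.606.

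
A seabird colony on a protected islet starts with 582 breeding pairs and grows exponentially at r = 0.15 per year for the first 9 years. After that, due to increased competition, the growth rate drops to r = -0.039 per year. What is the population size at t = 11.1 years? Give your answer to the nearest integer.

Phase 1: N(9) = 582·e^(0.15×9) = 582·e^1.35 = 2245.02.
Phase 2 runs for 11.1 − 9 = 2.1 years at r = -0.039.
N(11.1) = 2245.02·e^(-0.039×2.1) = 2245.02·e^-0.0819 = 2068.48.

2068 breeding pairs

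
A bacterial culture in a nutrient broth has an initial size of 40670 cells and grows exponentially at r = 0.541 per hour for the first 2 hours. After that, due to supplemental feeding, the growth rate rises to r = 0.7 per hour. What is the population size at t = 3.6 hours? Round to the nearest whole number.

367782 cells

Phase 1: N(2) = 40670·e^(0.541×2) = 40670·e^1.082 = 120000.
Phase 2 runs for 3.6 − 2 = 1.6 hours at r = 0.7.
N(3.6) = 120000·e^(0.7×1.6) = 120000·e^1.12 = 367782.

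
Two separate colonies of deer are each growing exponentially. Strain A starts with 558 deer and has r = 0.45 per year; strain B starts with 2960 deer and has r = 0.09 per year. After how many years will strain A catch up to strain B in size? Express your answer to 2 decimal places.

4.63 years

Set 558·e^(0.45t) = 2960·e^(0.09t).
e^((0.45 − 0.09)t) = 2960/558 → e^(0.36·t) = 5.3047.
0.36·t = ln(5.3047) = 1.6686, so t = 1.6686/0.36 = 4.635.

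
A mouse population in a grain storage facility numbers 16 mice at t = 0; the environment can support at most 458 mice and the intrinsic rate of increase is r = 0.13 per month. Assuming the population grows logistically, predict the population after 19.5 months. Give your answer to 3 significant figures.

A = (K − N₀)/N₀ = (458 − 16)/16 = 27.625.
N(t) = K/(1 + A·e^(−rt)) = 458/(1 + 27.625×e^(−0.13×19.5)).
e^(−2.535) = 0.079262; denominator = 1 + 27.625×0.079262 = 3.1896.
N = 458/3.1896 = 143.591.

144 mice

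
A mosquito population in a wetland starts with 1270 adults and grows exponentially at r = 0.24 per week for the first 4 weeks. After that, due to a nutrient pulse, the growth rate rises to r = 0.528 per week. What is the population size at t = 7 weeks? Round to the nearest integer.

16168 adults

Phase 1: N(4) = 1270·e^(0.24×4) = 1270·e^0.96 = 3316.85.
Phase 2 runs for 7 − 4 = 3 weeks at r = 0.528.
N(7) = 3316.85·e^(0.528×3) = 3316.85·e^1.584 = 16167.7.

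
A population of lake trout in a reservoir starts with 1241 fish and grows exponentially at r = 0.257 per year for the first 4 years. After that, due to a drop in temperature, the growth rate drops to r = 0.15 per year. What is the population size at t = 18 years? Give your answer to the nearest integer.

28330 fish

Phase 1: N(4) = 1241·e^(0.257×4) = 1241·e^1.028 = 3469.18.
Phase 2 runs for 18 − 4 = 14 years at r = 0.15.
N(18) = 3469.18·e^(0.15×14) = 3469.18·e^2.1 = 28329.9.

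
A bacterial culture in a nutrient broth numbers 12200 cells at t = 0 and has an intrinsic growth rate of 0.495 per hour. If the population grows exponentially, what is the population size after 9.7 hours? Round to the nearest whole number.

1484652 cells

N(t) = N₀·e^(rt) = 12200 × e^(0.495×9.7) = 12200 × e^4.801.
e^4.801 ≈ 121.69, so N ≈ 12200 × 121.69 = 1.484652×10^6.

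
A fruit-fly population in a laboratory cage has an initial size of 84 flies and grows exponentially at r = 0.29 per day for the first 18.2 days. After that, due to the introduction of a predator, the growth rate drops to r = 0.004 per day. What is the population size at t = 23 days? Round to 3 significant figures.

16800 flies

Phase 1: N(18.2) = 84·e^(0.29×18.2) = 84·e^5.278 = 16462.1.
Phase 2 runs for 23 − 18.2 = 4.8 days at r = 0.004.
N(23) = 16462.1·e^(0.004×4.8) = 16462.1·e^0.0192 = 16781.2.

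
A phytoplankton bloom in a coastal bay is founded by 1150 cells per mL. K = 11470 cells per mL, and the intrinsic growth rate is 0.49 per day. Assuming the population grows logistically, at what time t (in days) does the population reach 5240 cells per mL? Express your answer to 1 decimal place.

4.1 days

A = (K − N₀)/N₀ = (11470 − 1150)/1150 = 8.9739.
Solve 11470/(1 + 8.9739·e^(−0.49t)) = 5240: 1 + 8.9739·e^(−0.49t) = 2.1889, so e^(−0.49t) = 0.132487.
−0.49·t = ln(0.132487) = -2.0213, so t = 2.0213/0.49 = 4.125.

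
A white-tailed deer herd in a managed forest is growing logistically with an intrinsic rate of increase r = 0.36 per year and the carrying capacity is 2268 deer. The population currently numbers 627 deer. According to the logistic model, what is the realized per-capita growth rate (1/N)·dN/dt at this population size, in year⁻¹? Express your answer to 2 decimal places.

0.26 per year

(1/N)·dN/dt = r(1 − N/K) = 0.36 × (1 − 627/2268).
= 0.36 × 0.72354 = 0.26048.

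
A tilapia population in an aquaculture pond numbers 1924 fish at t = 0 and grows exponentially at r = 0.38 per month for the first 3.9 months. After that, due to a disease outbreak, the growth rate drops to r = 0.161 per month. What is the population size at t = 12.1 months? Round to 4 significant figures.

Phase 1: N(3.9) = 1924·e^(0.38×3.9) = 1924·e^1.482 = 8468.95.
Phase 2 runs for 12.1 − 3.9 = 8.2 months at r = 0.161.
N(12.1) = 8468.95·e^(0.161×8.2) = 8468.95·e^1.32 = 31709.2.

31710 fish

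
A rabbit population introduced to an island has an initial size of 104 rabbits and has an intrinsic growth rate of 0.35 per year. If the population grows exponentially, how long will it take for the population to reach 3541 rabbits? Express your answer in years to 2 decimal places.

10.08 years

Set N₀·e^(rt) = 3541: e^(0.35·t) = 3541/104 = 34.048.
0.35·t = ln(34.048) = 3.5278, so t = 3.5278/0.35 = 10.079.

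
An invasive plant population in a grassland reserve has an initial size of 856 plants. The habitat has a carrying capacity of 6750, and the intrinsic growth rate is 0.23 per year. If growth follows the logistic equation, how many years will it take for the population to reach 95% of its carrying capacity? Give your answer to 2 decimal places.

21.19 years

A = (K − N₀)/N₀ = (6750 − 856)/856 = 6.8855.
Solve 6750/(1 + 6.8855·e^(−0.23t)) = 6412.5: 1 + 6.8855·e^(−0.23t) = 1.0526, so e^(−0.23t) = 0.00764381.
−0.23·t = ln(0.00764381) = -4.8739, so t = 4.8739/0.23 = 21.191.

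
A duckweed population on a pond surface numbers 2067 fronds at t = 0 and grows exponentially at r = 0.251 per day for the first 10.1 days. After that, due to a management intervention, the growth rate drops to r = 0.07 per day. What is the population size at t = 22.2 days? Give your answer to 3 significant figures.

Phase 1: N(10.1) = 2067·e^(0.251×10.1) = 2067·e^2.535 = 26080.8.
Phase 2 runs for 22.2 − 10.1 = 12.1 days at r = 0.07.
N(22.2) = 26080.8·e^(0.07×12.1) = 26080.8·e^0.847 = 60837.

60800 fronds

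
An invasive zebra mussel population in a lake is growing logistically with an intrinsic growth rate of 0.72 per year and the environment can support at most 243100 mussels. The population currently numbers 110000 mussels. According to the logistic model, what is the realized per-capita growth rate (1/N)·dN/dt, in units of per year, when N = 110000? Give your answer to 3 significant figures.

0.394 per year

(1/N)·dN/dt = r(1 − N/K) = 0.72 × (1 − 110000/243100).
= 0.72 × 0.54751 = 0.39421.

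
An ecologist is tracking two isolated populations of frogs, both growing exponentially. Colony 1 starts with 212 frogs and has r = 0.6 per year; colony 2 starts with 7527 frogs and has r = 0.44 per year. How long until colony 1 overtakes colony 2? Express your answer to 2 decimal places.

Set 212·e^(0.6t) = 7527·e^(0.44t).
e^((0.6 − 0.44)t) = 7527/212 → e^(0.16·t) = 35.505.
0.16·t = ln(35.505) = 3.5697, so t = 3.5697/0.16 = 22.31.

22.31 years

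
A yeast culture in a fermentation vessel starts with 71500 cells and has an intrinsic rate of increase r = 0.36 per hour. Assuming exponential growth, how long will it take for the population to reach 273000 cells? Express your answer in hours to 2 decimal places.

3.72 hours

Set N₀·e^(rt) = 273000: e^(0.36·t) = 273000/71500 = 3.8182.
0.36·t = ln(3.8182) = 1.3398, so t = 1.3398/0.36 = 3.7216.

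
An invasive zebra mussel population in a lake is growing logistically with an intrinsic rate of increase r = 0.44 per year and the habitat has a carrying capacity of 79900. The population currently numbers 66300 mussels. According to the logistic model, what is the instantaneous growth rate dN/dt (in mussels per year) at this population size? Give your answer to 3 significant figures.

4970 mussels per year

dN/dt = rN(1 − N/K) = 0.44 × 66300 × (1 − 66300/79900).
1 − 66300/79900 = 0.17021; dN/dt = 0.44 × 66300 × 0.17021 = 4965.4.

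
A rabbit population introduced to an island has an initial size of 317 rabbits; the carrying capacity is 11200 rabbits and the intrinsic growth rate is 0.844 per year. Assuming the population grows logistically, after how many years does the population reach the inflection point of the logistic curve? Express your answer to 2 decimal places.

4.19 years

Logistic growth is fastest at N = K/2 = 5600.
A = (K − N₀)/N₀ = 34.331. Set K/(1 + A·e^(−rt)) = K/2 → A·e^(−rt) = 1.
e^(−0.844t) = 1/34.331 = 0.029128, so t = ln(34.331)/0.844 = 3.5361/0.844 = 4.1896.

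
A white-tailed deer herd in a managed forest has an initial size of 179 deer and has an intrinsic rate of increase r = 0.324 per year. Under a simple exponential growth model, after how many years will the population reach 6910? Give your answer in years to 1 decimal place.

Set N₀·e^(rt) = 6910: e^(0.324·t) = 6910/179 = 38.603.
0.324·t = ln(38.603) = 3.6533, so t = 3.6533/0.324 = 11.276.

11.3 years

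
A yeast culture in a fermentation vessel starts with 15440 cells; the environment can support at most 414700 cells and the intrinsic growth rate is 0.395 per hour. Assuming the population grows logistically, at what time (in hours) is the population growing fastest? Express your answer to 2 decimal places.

8.23 hours

Logistic growth is fastest at N = K/2 = 207350.
A = (K − N₀)/N₀ = 25.859. Set K/(1 + A·e^(−rt)) = K/2 → A·e^(−rt) = 1.
e^(−0.395t) = 1/25.859 = 0.0386715, so t = ln(25.859)/0.395 = 3.2527/0.395 = 8.2346.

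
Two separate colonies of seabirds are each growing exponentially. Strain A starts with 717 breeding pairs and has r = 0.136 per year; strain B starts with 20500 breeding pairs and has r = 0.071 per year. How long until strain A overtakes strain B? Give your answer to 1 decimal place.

51.6 years

Set 717·e^(0.136t) = 20500·e^(0.071t).
e^((0.136 − 0.071)t) = 20500/717 → e^(0.065·t) = 28.591.
0.065·t = ln(28.591) = 3.3531, so t = 3.3531/0.065 = 51.586.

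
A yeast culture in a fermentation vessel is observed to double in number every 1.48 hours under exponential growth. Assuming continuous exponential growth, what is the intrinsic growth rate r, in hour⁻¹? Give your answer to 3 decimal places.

0.468 per hour

r = ln(2)/t_d = 0.6931/1.48 = 0.46834.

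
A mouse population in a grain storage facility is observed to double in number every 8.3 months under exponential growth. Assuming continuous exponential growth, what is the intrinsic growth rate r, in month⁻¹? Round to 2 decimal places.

r = ln(2)/t_d = 0.6931/8.3 = 0.083512.

0.08 per month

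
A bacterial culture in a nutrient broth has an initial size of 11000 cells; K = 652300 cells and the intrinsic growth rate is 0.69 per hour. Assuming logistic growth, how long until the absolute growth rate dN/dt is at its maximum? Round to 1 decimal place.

Logistic growth is fastest at N = K/2 = 326150.
A = (K − N₀)/N₀ = 58.3. Set K/(1 + A·e^(−rt)) = K/2 → A·e^(−rt) = 1.
e^(−0.69t) = 1/58.3 = 0.0171527, so t = ln(58.3)/0.69 = 4.0656/0.69 = 5.8922.

5.9 hours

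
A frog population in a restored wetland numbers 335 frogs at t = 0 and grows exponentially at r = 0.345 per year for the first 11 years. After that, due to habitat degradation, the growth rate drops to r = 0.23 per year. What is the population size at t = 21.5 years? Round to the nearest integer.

166730 frogs

Phase 1: N(11) = 335·e^(0.345×11) = 335·e^3.795 = 14900.2.
Phase 2 runs for 21.5 − 11 = 10.5 years at r = 0.23.
N(21.5) = 14900.2·e^(0.23×10.5) = 14900.2·e^2.415 = 166730.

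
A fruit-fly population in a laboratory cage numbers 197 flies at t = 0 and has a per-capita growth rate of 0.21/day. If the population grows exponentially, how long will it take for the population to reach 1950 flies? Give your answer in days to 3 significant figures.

10.9 days

Set N₀·e^(rt) = 1950: e^(0.21·t) = 1950/197 = 9.8985.
0.21·t = ln(9.8985) = 2.2924, so t = 2.2924/0.21 = 10.916.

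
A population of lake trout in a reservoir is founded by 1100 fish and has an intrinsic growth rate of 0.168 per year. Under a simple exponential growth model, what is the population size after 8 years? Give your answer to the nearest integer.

N(t) = N₀·e^(rt) = 1100 × e^(0.168×8) = 1100 × e^1.344.
e^1.344 ≈ 3.8344, so N ≈ 1100 × 3.8344 = 4217.79.

4218 fish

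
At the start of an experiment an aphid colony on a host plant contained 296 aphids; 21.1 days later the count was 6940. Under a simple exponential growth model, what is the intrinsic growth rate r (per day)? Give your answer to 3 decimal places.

0.150 per day

From N(t) = N₀·e^(rt): e^(r·21.1) = 6940/296 = 23.446.
r·21.1 = ln(23.446) = 3.1547, so r = 3.1547/21.1 = 0.14951.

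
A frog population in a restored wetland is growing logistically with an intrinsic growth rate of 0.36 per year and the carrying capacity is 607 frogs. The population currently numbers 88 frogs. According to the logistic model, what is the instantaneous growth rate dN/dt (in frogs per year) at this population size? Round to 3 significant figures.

27.1 frogs per year

dN/dt = rN(1 − N/K) = 0.36 × 88 × (1 − 88/607).
1 − 88/607 = 0.85502; dN/dt = 0.36 × 88 × 0.85502 = 27.087.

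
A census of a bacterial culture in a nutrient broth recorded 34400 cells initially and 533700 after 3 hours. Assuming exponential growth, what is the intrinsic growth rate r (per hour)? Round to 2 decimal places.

From N(t) = N₀·e^(rt): e^(r·3) = 533700/34400 = 15.515.
r·3 = ln(15.515) = 2.7418, so r = 2.7418/3 = 0.91393.

0.91 per hour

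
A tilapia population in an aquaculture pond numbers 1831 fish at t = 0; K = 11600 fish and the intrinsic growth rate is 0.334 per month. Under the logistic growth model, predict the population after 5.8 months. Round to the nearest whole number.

6558 fish

A = (K − N₀)/N₀ = (11600 − 1831)/1831 = 5.3353.
N(t) = K/(1 + A·e^(−rt)) = 11600/(1 + 5.3353×e^(−0.334×5.8)).
e^(−1.937) = 0.14411; denominator = 1 + 5.3353×0.14411 = 1.7689.
N = 11600/1.7689 = 6557.9.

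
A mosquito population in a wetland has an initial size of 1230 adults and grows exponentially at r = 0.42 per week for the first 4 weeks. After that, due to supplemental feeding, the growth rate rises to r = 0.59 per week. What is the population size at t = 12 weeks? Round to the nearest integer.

Phase 1: N(4) = 1230·e^(0.42×4) = 1230·e^1.68 = 6599.63.
Phase 2 runs for 12 − 4 = 8 weeks at r = 0.59.
N(12) = 6599.63·e^(0.59×8) = 6599.63·e^4.72 = 740269.

740269 adults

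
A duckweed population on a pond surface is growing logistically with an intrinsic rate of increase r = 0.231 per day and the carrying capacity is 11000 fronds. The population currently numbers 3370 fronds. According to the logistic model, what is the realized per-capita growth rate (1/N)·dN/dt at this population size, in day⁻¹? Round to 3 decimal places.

(1/N)·dN/dt = r(1 − N/K) = 0.231 × (1 − 3370/11000).
= 0.231 × 0.69364 = 0.16023.

0.160 per day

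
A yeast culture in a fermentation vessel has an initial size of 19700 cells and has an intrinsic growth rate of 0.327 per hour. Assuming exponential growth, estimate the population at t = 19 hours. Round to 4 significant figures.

N(t) = N₀·e^(rt) = 19700 × e^(0.327×19) = 19700 × e^6.213.
e^6.213 ≈ 499.2, so N ≈ 19700 × 499.2 = 9.834173×10^6.

9834000 cells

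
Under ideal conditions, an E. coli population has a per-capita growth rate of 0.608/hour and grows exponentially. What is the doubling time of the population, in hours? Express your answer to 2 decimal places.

Doubling time t_d = ln(2)/r = 0.6931/0.608 = 1.14.

1.14 hours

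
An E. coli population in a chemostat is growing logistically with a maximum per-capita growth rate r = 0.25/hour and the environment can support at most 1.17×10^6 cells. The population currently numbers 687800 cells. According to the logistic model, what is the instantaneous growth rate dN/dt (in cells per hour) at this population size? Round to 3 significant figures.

dN/dt = rN(1 − N/K) = 0.25 × 687800 × (1 − 687800/1.17×10^6).
1 − 687800/1.17×10^6 = 0.41214; dN/dt = 0.25 × 687800 × 0.41214 = 70867.

70900 cells per hour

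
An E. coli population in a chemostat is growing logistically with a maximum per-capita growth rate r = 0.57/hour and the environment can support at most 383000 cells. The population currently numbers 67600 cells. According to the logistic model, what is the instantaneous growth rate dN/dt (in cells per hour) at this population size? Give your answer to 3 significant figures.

dN/dt = rN(1 − N/K) = 0.57 × 67600 × (1 − 67600/383000).
1 − 67600/383000 = 0.8235; dN/dt = 0.57 × 67600 × 0.8235 = 31731.

31700 cells per hour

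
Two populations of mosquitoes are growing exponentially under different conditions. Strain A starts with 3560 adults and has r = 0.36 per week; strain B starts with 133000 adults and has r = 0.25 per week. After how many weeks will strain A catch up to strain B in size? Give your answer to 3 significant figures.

Set 3560·e^(0.36t) = 133000·e^(0.25t).
e^((0.36 − 0.25)t) = 133000/3560 → e^(0.11·t) = 37.36.
0.11·t = ln(37.36) = 3.6206, so t = 3.6206/0.11 = 32.914.

32.9 weeks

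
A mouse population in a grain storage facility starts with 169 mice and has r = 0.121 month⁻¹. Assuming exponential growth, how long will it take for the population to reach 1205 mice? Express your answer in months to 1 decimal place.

16.2 months

Set N₀·e^(rt) = 1205: e^(0.121·t) = 1205/169 = 7.1302.
0.121·t = ln(7.1302) = 1.9643, so t = 1.9643/0.121 = 16.234.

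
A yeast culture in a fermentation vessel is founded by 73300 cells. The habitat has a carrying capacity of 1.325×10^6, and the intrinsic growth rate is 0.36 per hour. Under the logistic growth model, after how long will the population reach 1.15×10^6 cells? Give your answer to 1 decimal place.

A = (K − N₀)/N₀ = (1.325×10^6 − 73300)/73300 = 17.076.
Solve 1.325×10^6/(1 + 17.076·e^(−0.36t)) = 1.15×10^6: 1 + 17.076·e^(−0.36t) = 1.1522, so e^(−0.36t) = 0.00891136.
−0.36·t = ln(0.00891136) = -4.7204, so t = 4.7204/0.36 = 13.112.

13.1 hours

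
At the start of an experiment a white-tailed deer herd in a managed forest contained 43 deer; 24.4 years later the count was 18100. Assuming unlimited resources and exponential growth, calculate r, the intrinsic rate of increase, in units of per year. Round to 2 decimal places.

From N(t) = N₀·e^(rt): e^(r·24.4) = 18100/43 = 420.93.
r·24.4 = ln(420.93) = 6.0425, so r = 6.0425/24.4 = 0.24764.

0.25 per year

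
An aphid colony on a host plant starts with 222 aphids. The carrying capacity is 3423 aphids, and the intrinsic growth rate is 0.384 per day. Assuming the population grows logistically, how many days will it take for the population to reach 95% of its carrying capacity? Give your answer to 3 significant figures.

14.6 days

A = (K − N₀)/N₀ = (3423 − 222)/222 = 14.419.
Solve 3423/(1 + 14.419·e^(−0.384t)) = 3251.85: 1 + 14.419·e^(−0.384t) = 1.0526, so e^(−0.384t) = 0.00365018.
−0.384·t = ln(0.00365018) = -5.613, so t = 5.613/0.384 = 14.617.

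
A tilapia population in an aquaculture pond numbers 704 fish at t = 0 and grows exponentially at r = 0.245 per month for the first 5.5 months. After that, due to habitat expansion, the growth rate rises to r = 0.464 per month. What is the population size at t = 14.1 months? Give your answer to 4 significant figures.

Phase 1: N(5.5) = 704·e^(0.245×5.5) = 704·e^1.347 = 2708.85.
Phase 2 runs for 14.1 − 5.5 = 8.6 months at r = 0.464.
N(14.1) = 2708.85·e^(0.464×8.6) = 2708.85·e^3.99 = 146485.

146500 fish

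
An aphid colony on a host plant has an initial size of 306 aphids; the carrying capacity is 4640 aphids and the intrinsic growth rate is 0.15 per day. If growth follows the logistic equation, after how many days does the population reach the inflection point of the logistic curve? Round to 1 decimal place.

17.7 days

Logistic growth is fastest at N = K/2 = 2320.
A = (K − N₀)/N₀ = 14.163. Set K/(1 + A·e^(−rt)) = K/2 → A·e^(−rt) = 1.
e^(−0.15t) = 1/14.163 = 0.0706045, so t = ln(14.163)/0.15 = 2.6507/0.15 = 17.671.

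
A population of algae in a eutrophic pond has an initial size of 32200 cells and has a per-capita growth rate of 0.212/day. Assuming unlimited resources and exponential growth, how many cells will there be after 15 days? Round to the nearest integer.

774305 cells

N(t) = N₀·e^(rt) = 32200 × e^(0.212×15) = 32200 × e^3.18.
e^3.18 ≈ 24.047, so N ≈ 32200 × 24.047 = 774305.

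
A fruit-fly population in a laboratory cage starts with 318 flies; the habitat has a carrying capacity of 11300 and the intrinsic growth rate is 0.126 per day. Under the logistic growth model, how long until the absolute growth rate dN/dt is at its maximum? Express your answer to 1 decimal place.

28.1 days

Logistic growth is fastest at N = K/2 = 5650.
A = (K − N₀)/N₀ = 34.535. Set K/(1 + A·e^(−rt)) = K/2 → A·e^(−rt) = 1.
e^(−0.126t) = 1/34.535 = 0.0289565, so t = ln(34.535)/0.126 = 3.542/0.126 = 28.111.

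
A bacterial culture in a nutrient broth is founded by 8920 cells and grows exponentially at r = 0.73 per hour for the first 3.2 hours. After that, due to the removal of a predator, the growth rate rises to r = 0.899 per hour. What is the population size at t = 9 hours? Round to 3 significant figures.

17000000 cells

Phase 1: N(3.2) = 8920·e^(0.73×3.2) = 8920·e^2.336 = 92231.
Phase 2 runs for 9 − 3.2 = 5.8 hours at r = 0.899.
N(9) = 92231·e^(0.899×5.8) = 92231·e^5.214 = 1.695802×10^7.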